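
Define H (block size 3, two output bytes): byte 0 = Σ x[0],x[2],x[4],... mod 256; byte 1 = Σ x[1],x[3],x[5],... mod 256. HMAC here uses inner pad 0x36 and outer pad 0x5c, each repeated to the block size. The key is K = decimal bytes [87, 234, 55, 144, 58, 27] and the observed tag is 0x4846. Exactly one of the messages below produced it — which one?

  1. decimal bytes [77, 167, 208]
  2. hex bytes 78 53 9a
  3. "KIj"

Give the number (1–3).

Key decimal bytes [87, 234, 55, 144, 58, 27] = 57 ea 37 90 3a 1b is 6 bytes > B = 3, so hash it first: H(key) = c8 95, then zero-pad to 3 bytes: K' = c8 95 00.
K' ⊕ ipad = fe a3 36; K' ⊕ opad = 94 c9 5c.
m1: inner = H(fe a3 36 4d a7 d0) = db c0; tag = H(94 c9 5c db c0) = b0a4
m2: inner = H(fe a3 36 78 53 9a) = 87 b5; tag = H(94 c9 5c 87 b5) = a550
m3: inner = H(fe a3 36 4b 49 6a) = 7d 58; tag = H(94 c9 5c 7d 58) = 4846 ← matches

3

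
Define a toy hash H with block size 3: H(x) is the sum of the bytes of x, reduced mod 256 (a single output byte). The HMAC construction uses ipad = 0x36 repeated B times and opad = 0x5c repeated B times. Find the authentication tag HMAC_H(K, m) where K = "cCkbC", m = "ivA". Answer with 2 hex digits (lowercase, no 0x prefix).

Key "cCkbC" = 63 43 6b 62 43 is 5 bytes > B = 3, so hash it first: H(key) = b6, then zero-pad to 3 bytes: K' = b6 00 00.
K' ⊕ ipad = 80 36 36.  K' ⊕ opad = ea 5c 5c.
Inner input = (K'⊕ipad) ∥ m = 80 36 36 ∥ 69 76 41.
Inner hash: sum = 128+54+54+105+118+65 = 524; mod 256 = 12 → 0c.
Outer input = (K'⊕opad) ∥ inner = ea 5c 5c ∥ 0c.
Outer hash (tag): sum = 234+92+92+12 = 430; mod 256 = 174 → ae.

ae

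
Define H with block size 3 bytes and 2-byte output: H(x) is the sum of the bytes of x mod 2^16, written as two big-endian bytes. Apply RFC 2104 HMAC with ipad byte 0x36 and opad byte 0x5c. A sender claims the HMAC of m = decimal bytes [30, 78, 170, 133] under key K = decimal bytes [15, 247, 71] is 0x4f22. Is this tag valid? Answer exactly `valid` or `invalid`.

Key decimal bytes [15, 247, 71] = 0f f7 47 is exactly B = 3 bytes: K' = 0f f7 47.
K' ⊕ ipad = 39 c1 71; K' ⊕ opad = 53 ab 1b.
Inner hash: sum = 57+193+113+30+78+170+133 = 774 → 03 06.
Outer hash (recomputed tag): sum = 83+171+27+3+6 = 290 → 01 22.
Recomputed tag = 0122; claimed = 4f22 → mismatch.

invalid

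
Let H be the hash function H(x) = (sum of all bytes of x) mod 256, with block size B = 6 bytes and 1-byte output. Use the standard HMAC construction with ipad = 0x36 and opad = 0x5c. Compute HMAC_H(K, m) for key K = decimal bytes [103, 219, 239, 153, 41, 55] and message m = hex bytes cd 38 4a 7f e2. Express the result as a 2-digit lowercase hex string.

Key decimal bytes [103, 219, 239, 153, 41, 55] = 67 db ef 99 29 37 is exactly B = 6 bytes: K' = 67 db ef 99 29 37.
K' ⊕ ipad = 51 ed d9 af 1f 01.  K' ⊕ opad = 3b 87 b3 c5 75 6b.
Inner input = (K'⊕ipad) ∥ m = 51 ed d9 af 1f 01 ∥ cd 38 4a 7f e2.
Inner hash: sum = 81+237+217+175+31+1+205+56+74+127+226 = 1430; mod 256 = 150 → 96.
Outer input = (K'⊕opad) ∥ inner = 3b 87 b3 c5 75 6b ∥ 96.
Outer hash (tag): sum = 59+135+179+197+117+107+150 = 944; mod 256 = 176 → b0.

b0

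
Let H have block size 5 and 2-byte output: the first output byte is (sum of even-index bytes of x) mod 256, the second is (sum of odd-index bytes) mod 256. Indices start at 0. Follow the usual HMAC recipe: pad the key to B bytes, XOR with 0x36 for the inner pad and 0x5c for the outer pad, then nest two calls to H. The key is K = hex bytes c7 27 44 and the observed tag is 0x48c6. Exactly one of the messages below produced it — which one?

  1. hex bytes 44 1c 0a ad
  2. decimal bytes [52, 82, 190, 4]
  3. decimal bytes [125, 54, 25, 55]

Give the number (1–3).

2

Key hex bytes c7 27 44 is 3 bytes ≤ B = 5; zero-pad to 5 bytes: K' = c7 27 44 00 00.
K' ⊕ ipad = f1 11 72 36 36; K' ⊕ opad = 9b 7b 18 5c 5c.
m1: inner = H(f1 11 72 36 36 44 1c 0a ad) = 62 95; tag = H(9b 7b 18 5c 5c 62 95) = a439
m2: inner = H(f1 11 72 36 36 34 52 be 04) = ef 39; tag = H(9b 7b 18 5c 5c ef 39) = 48c6 ← matches
m3: inner = H(f1 11 72 36 36 7d 36 19 37) = 06 dd; tag = H(9b 7b 18 5c 5c 06 dd) = ecdd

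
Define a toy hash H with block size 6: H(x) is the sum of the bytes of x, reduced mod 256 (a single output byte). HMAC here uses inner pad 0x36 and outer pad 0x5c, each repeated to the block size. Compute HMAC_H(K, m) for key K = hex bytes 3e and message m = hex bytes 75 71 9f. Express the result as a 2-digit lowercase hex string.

Key hex bytes 3e is 1 byte ≤ B = 6; zero-pad to 6 bytes: K' = 3e 00 00 00 00 00.
K' ⊕ ipad = 08 36 36 36 36 36.  K' ⊕ opad = 62 5c 5c 5c 5c 5c.
Inner input = (K'⊕ipad) ∥ m = 08 36 36 36 36 36 ∥ 75 71 9f.
Inner hash: sum = 8+54+54+54+54+54+117+113+159 = 667; mod 256 = 155 → 9b.
Outer input = (K'⊕opad) ∥ inner = 62 5c 5c 5c 5c 5c ∥ 9b.
Outer hash (tag): sum = 98+92+92+92+92+92+155 = 713; mod 256 = 201 → c9.

c9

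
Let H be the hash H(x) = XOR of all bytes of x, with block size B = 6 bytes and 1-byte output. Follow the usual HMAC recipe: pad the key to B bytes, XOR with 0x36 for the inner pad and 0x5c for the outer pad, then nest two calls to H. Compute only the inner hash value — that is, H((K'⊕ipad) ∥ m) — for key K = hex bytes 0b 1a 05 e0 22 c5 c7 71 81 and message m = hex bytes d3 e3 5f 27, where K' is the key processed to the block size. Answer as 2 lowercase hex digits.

6c

Key hex bytes 0b 1a 05 e0 22 c5 c7 71 81 is 9 bytes > B = 6, so hash it first: H(key) = 24, then zero-pad to 6 bytes: K' = 24 00 00 00 00 00.
K' ⊕ ipad = 12 36 36 36 36 36.
Inner input = 12 36 36 36 36 36 ∥ d3 e3 5f 27.
Inner hash: XOR 12⊕36⊕36⊕36⊕36⊕36⊕d3⊕e3⊕5f⊕27 = 6c.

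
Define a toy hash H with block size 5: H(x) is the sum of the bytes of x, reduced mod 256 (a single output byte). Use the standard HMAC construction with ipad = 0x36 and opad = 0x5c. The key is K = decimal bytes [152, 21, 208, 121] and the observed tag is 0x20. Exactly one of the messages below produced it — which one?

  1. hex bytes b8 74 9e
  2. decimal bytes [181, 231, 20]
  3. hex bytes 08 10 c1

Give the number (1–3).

1

Key decimal bytes [152, 21, 208, 121] = 98 15 d0 79 is 4 bytes ≤ B = 5; zero-pad to 5 bytes: K' = 98 15 d0 79 00.
K' ⊕ ipad = ae 23 e6 4f 36; K' ⊕ opad = c4 49 8c 25 5c.
m1: inner = H(ae 23 e6 4f 36 b8 74 9e) = 06; tag = H(c4 49 8c 25 5c 06) = 20 ← matches
m2: inner = H(ae 23 e6 4f 36 b5 e7 14) = ec; tag = H(c4 49 8c 25 5c ec) = 06
m3: inner = H(ae 23 e6 4f 36 08 10 c1) = 15; tag = H(c4 49 8c 25 5c 15) = 2f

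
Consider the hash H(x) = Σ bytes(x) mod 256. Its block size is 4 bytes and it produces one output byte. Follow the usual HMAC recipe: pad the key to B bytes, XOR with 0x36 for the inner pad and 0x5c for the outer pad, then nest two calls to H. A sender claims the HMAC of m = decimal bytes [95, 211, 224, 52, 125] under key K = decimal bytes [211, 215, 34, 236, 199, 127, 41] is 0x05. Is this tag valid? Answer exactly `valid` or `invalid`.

Key decimal bytes [211, 215, 34, 236, 199, 127, 41] = d3 d7 22 ec c7 7f 29 is 7 bytes > B = 4, so hash it first: H(key) = 27, then zero-pad to 4 bytes: K' = 27 00 00 00.
K' ⊕ ipad = 11 36 36 36; K' ⊕ opad = 7b 5c 5c 5c.
Inner hash: sum = 17+54+54+54+95+211+224+52+125 = 886; mod 256 = 118 → 76.
Outer hash (recomputed tag): sum = 123+92+92+92+118 = 517; mod 256 = 5 → 05.
Recomputed tag = 05; claimed = 05 → match.

valid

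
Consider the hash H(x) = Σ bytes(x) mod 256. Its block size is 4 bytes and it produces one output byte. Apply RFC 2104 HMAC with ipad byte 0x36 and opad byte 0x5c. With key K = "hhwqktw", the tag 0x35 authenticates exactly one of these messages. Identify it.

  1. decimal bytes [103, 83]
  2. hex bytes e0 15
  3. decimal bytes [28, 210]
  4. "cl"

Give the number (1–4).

Key "hhwqktw" = 68 68 77 71 6b 74 77 is 7 bytes > B = 4, so hash it first: H(key) = 0e, then zero-pad to 4 bytes: K' = 0e 00 00 00.
K' ⊕ ipad = 38 36 36 36; K' ⊕ opad = 52 5c 5c 5c.
m1: inner = H(38 36 36 36 67 53) = 94; tag = H(52 5c 5c 5c 94) = fa
m2: inner = H(38 36 36 36 e0 15) = cf; tag = H(52 5c 5c 5c cf) = 35 ← matches
m3: inner = H(38 36 36 36 1c d2) = c8; tag = H(52 5c 5c 5c c8) = 2e
m4: inner = H(38 36 36 36 63 6c) = a9; tag = H(52 5c 5c 5c a9) = 0f

2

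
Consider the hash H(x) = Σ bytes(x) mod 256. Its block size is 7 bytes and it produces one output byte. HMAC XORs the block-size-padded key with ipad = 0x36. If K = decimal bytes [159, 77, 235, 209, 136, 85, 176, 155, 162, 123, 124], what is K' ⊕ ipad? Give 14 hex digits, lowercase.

5f363636363636

Key decimal bytes [159, 77, 235, 209, 136, 85, 176, 155, 162, 123, 124] = 9f 4d eb d1 88 55 b0 9b a2 7b 7c is 11 bytes > B = 7, so hash it first: H(key) = 69, then zero-pad to 7 bytes: K' = 69 00 00 00 00 00 00.
XOR each byte with 0x36: 69⊕36=5f, 00⊕36=36, 00⊕36=36, 00⊕36=36, 00⊕36=36, 00⊕36=36, 00⊕36=36.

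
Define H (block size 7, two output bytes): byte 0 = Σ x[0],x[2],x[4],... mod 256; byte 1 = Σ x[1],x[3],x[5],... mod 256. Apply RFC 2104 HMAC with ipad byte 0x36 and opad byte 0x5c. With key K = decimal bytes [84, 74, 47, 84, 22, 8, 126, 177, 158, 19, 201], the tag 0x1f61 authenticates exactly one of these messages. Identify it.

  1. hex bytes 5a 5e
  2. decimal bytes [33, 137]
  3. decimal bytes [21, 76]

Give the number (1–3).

Key decimal bytes [84, 74, 47, 84, 22, 8, 126, 177, 158, 19, 201] = 54 4a 2f 54 16 08 7e b1 9e 13 c9 is 11 bytes > B = 7, so hash it first: H(key) = 7e 6a, then zero-pad to 7 bytes: K' = 7e 6a 00 00 00 00 00.
K' ⊕ ipad = 48 5c 36 36 36 36 36; K' ⊕ opad = 22 36 5c 5c 5c 5c 5c.
m1: inner = H(48 5c 36 36 36 36 36 5a 5e) = 48 22; tag = H(22 36 5c 5c 5c 5c 5c 48 22) = 5836
m2: inner = H(48 5c 36 36 36 36 36 21 89) = 73 e9; tag = H(22 36 5c 5c 5c 5c 5c 73 e9) = 1f61 ← matches
m3: inner = H(48 5c 36 36 36 36 36 15 4c) = 36 dd; tag = H(22 36 5c 5c 5c 5c 5c 36 dd) = 1324

2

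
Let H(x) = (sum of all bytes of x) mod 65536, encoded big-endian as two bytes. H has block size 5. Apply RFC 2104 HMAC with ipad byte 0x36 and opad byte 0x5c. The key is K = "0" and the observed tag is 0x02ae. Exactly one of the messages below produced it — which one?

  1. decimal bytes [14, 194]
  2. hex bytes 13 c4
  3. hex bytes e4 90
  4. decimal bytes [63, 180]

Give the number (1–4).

Key "0" = 30 is 1 byte ≤ B = 5; zero-pad to 5 bytes: K' = 30 00 00 00 00.
K' ⊕ ipad = 06 36 36 36 36; K' ⊕ opad = 6c 5c 5c 5c 5c.
m1: inner = H(06 36 36 36 36 0e c2) = 01 ae; tag = H(6c 5c 5c 5c 5c 01 ae) = 028b
m2: inner = H(06 36 36 36 36 13 c4) = 01 b5; tag = H(6c 5c 5c 5c 5c 01 b5) = 0292
m3: inner = H(06 36 36 36 36 e4 90) = 02 52; tag = H(6c 5c 5c 5c 5c 02 52) = 0230
m4: inner = H(06 36 36 36 36 3f b4) = 01 d1; tag = H(6c 5c 5c 5c 5c 01 d1) = 02ae ← matches

4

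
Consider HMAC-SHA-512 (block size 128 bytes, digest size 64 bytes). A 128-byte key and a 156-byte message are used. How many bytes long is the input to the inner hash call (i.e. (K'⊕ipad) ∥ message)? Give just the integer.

284

Key is 128 ≤ 128 bytes, zero-padded: |K'| = 128.
Inner input = (K'⊕ipad) ∥ m → 128 + 156 = 284 bytes.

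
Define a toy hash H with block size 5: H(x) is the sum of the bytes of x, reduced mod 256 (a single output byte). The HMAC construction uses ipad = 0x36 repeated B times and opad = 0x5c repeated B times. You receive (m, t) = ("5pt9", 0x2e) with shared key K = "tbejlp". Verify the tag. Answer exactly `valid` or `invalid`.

Key "tbejlp" = 74 62 65 6a 6c 70 is 6 bytes > B = 5, so hash it first: H(key) = 81, then zero-pad to 5 bytes: K' = 81 00 00 00 00.
K' ⊕ ipad = b7 36 36 36 36; K' ⊕ opad = dd 5c 5c 5c 5c.
Inner hash: sum = 183+54+54+54+54+53+112+116+57 = 737; mod 256 = 225 → e1.
Outer hash (recomputed tag): sum = 221+92+92+92+92+225 = 814; mod 256 = 46 → 2e.
Recomputed tag = 2e; claimed = 2e → match.

valid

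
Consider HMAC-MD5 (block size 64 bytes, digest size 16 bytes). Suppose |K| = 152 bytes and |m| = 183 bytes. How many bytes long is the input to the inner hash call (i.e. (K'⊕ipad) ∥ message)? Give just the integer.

Key is 152 > 64 bytes, so it is hashed to 16 bytes then zero-padded to 64: |K'| = 64.
Inner input = (K'⊕ipad) ∥ m → 64 + 183 = 247 bytes.

247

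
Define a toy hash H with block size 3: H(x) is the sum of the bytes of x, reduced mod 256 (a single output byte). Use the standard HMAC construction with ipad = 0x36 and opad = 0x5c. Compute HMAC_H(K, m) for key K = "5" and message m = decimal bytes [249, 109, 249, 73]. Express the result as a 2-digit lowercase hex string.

38

Key "5" = 35 is 1 byte ≤ B = 3; zero-pad to 3 bytes: K' = 35 00 00.
K' ⊕ ipad = 03 36 36.  K' ⊕ opad = 69 5c 5c.
Inner input = (K'⊕ipad) ∥ m = 03 36 36 ∥ f9 6d f9 49.
Inner hash: sum = 3+54+54+249+109+249+73 = 791; mod 256 = 23 → 17.
Outer input = (K'⊕opad) ∥ inner = 69 5c 5c ∥ 17.
Outer hash (tag): sum = 105+92+92+23 = 312; mod 256 = 56 → 38.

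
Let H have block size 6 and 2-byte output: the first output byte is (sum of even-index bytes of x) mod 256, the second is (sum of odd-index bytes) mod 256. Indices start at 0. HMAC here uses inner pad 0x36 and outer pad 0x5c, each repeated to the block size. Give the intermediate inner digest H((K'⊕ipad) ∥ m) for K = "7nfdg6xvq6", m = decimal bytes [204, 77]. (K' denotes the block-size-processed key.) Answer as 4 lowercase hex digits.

Key "7nfdg6xvq6" = 37 6e 66 64 67 36 78 76 71 36 is 10 bytes > B = 6, so hash it first: H(key) = ed b4, then zero-pad to 6 bytes: K' = ed b4 00 00 00 00.
K' ⊕ ipad = db 82 36 36 36 36.
Inner input = db 82 36 36 36 36 ∥ cc 4d.
Inner hash: even-index sum = 531 mod 256 = 19; odd-index sum = 315 mod 256 = 59 → 13 3b.

133b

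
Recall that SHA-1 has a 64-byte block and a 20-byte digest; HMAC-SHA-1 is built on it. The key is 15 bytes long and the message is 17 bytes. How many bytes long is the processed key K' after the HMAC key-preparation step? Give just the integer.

64

Key is 15 ≤ 64 bytes, zero-padded: |K'| = 64.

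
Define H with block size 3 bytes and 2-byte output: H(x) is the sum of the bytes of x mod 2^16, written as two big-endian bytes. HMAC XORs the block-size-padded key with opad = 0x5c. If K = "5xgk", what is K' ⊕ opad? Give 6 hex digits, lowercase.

Key "5xgk" = 35 78 67 6b is 4 bytes > B = 3, so hash it first: H(key) = 01 7f, then zero-pad to 3 bytes: K' = 01 7f 00.
XOR each byte with 0x5c: 01⊕5c=5d, 7f⊕5c=23, 00⊕5c=5c.

5d235c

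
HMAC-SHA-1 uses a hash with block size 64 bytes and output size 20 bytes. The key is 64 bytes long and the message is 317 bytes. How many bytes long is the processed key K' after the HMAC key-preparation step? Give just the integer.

Key is 64 ≤ 64 bytes, zero-padded: |K'| = 64.

64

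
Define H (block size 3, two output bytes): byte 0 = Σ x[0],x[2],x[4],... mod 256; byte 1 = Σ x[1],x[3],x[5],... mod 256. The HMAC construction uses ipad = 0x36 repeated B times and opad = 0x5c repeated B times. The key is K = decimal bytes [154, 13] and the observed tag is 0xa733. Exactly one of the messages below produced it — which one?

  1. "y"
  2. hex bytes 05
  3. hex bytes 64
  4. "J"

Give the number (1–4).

4

Key decimal bytes [154, 13] = 9a 0d is 2 bytes ≤ B = 3; zero-pad to 3 bytes: K' = 9a 0d 00.
K' ⊕ ipad = ac 3b 36; K' ⊕ opad = c6 51 5c.
m1: inner = H(ac 3b 36 79) = e2 b4; tag = H(c6 51 5c e2 b4) = d633
m2: inner = H(ac 3b 36 05) = e2 40; tag = H(c6 51 5c e2 40) = 6233
m3: inner = H(ac 3b 36 64) = e2 9f; tag = H(c6 51 5c e2 9f) = c133
m4: inner = H(ac 3b 36 4a) = e2 85; tag = H(c6 51 5c e2 85) = a733 ← matches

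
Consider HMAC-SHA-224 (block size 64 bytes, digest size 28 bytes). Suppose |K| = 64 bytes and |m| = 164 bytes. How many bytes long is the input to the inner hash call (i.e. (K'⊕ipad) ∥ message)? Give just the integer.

Key is 64 ≤ 64 bytes, zero-padded: |K'| = 64.
Inner input = (K'⊕ipad) ∥ m → 64 + 164 = 228 bytes.

228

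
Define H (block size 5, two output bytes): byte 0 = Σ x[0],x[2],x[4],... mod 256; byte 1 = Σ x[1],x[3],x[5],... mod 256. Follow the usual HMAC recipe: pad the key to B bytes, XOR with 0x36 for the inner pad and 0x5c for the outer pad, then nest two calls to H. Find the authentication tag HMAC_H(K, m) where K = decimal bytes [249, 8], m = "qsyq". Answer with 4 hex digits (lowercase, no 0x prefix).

bbcf

Key decimal bytes [249, 8] = f9 08 is 2 bytes ≤ B = 5; zero-pad to 5 bytes: K' = f9 08 00 00 00.
K' ⊕ ipad = cf 3e 36 36 36.  K' ⊕ opad = a5 54 5c 5c 5c.
Inner input = (K'⊕ipad) ∥ m = cf 3e 36 36 36 ∥ 71 73 79 71.
Inner hash: even-index sum = 543 mod 256 = 31; odd-index sum = 350 mod 256 = 94 → 1f 5e.
Outer input = (K'⊕opad) ∥ inner = a5 54 5c 5c 5c ∥ 1f 5e.
Outer hash (tag): even-index sum = 443 mod 256 = 187; odd-index sum = 207 mod 256 = 207 → bb cf.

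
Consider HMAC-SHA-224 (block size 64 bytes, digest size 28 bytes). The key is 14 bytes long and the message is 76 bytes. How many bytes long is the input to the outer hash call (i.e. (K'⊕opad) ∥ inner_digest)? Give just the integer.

92

Key is 14 ≤ 64 bytes, zero-padded: |K'| = 64.
Outer input = (K'⊕opad) ∥ H(inner) → 64 + 28 = 92 bytes.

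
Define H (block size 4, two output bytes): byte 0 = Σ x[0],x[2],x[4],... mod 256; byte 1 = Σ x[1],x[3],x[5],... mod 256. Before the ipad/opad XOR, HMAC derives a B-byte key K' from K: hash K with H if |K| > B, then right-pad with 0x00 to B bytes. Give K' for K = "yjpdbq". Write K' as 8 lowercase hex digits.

|K| = 6 > B = 4, so first hash the key.
H(K): even-index sum = 331 mod 256 = 75; odd-index sum = 319 mod 256 = 63 → 4b 3f.
Zero-pad H(K) = 4b 3f to 4 bytes: K' = 4b 3f 00 00.

4b3f0000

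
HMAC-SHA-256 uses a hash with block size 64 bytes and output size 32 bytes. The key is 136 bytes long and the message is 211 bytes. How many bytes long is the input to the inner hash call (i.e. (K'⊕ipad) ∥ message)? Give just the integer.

275

Key is 136 > 64 bytes, so it is hashed to 32 bytes then zero-padded to 64: |K'| = 64.
Inner input = (K'⊕ipad) ∥ m → 64 + 211 = 275 bytes.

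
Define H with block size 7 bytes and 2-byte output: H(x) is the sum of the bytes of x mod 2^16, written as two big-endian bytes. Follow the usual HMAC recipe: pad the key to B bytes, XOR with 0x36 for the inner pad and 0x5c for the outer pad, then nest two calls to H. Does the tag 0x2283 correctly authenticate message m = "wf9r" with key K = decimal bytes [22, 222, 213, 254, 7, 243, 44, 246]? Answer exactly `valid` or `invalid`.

Key decimal bytes [22, 222, 213, 254, 7, 243, 44, 246] = 16 de d5 fe 07 f3 2c f6 is 8 bytes > B = 7, so hash it first: H(key) = 04 e3, then zero-pad to 7 bytes: K' = 04 e3 00 00 00 00 00.
K' ⊕ ipad = 32 d5 36 36 36 36 36; K' ⊕ opad = 58 bf 5c 5c 5c 5c 5c.
Inner hash: sum = 50+213+54+54+54+54+54+119+102+57+114 = 925 → 03 9d.
Outer hash (recomputed tag): sum = 88+191+92+92+92+92+92+3+157 = 899 → 03 83.
Recomputed tag = 0383; claimed = 2283 → mismatch.

invalid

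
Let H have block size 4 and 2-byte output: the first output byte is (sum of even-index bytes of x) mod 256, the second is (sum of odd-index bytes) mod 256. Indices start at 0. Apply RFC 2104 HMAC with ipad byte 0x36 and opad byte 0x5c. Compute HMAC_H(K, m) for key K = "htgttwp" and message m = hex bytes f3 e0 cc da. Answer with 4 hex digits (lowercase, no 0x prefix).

c5b8

Key "htgttwp" = 68 74 67 74 74 77 70 is 7 bytes > B = 4, so hash it first: H(key) = b3 5f, then zero-pad to 4 bytes: K' = b3 5f 00 00.
K' ⊕ ipad = 85 69 36 36.  K' ⊕ opad = ef 03 5c 5c.
Inner input = (K'⊕ipad) ∥ m = 85 69 36 36 ∥ f3 e0 cc da.
Inner hash: even-index sum = 634 mod 256 = 122; odd-index sum = 601 mod 256 = 89 → 7a 59.
Outer input = (K'⊕opad) ∥ inner = ef 03 5c 5c ∥ 7a 59.
Outer hash (tag): even-index sum = 453 mod 256 = 197; odd-index sum = 184 mod 256 = 184 → c5 b8.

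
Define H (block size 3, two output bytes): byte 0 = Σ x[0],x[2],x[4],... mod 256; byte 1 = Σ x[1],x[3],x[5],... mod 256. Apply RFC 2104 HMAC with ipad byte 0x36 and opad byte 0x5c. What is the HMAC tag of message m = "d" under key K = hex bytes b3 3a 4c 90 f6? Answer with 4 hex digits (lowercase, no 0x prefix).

Key hex bytes b3 3a 4c 90 f6 is 5 bytes > B = 3, so hash it first: H(key) = f5 ca, then zero-pad to 3 bytes: K' = f5 ca 00.
K' ⊕ ipad = c3 fc 36.  K' ⊕ opad = a9 96 5c.
Inner input = (K'⊕ipad) ∥ m = c3 fc 36 ∥ 64.
Inner hash: even-index sum = 249 mod 256 = 249; odd-index sum = 352 mod 256 = 96 → f9 60.
Outer input = (K'⊕opad) ∥ inner = a9 96 5c ∥ f9 60.
Outer hash (tag): even-index sum = 357 mod 256 = 101; odd-index sum = 399 mod 256 = 143 → 65 8f.

658f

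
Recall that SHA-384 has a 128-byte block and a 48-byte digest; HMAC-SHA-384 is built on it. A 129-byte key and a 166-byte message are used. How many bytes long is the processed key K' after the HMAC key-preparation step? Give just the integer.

128

Key is 129 > 128 bytes, so it is hashed to 48 bytes then zero-padded to 128: |K'| = 128.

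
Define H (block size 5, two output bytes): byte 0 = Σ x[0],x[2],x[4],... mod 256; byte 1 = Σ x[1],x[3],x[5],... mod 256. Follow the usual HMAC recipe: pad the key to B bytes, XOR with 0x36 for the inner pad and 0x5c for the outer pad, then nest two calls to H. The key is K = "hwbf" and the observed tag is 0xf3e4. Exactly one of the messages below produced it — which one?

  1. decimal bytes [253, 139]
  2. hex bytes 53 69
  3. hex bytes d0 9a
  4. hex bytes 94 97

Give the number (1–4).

4

Key "hwbf" = 68 77 62 66 is 4 bytes ≤ B = 5; zero-pad to 5 bytes: K' = 68 77 62 66 00.
K' ⊕ ipad = 5e 41 54 50 36; K' ⊕ opad = 34 2b 3e 3a 5c.
m1: inner = H(5e 41 54 50 36 fd 8b) = 73 8e; tag = H(34 2b 3e 3a 5c 73 8e) = 5cd8
m2: inner = H(5e 41 54 50 36 53 69) = 51 e4; tag = H(34 2b 3e 3a 5c 51 e4) = b2b6
m3: inner = H(5e 41 54 50 36 d0 9a) = 82 61; tag = H(34 2b 3e 3a 5c 82 61) = 2fe7
m4: inner = H(5e 41 54 50 36 94 97) = 7f 25; tag = H(34 2b 3e 3a 5c 7f 25) = f3e4 ← matches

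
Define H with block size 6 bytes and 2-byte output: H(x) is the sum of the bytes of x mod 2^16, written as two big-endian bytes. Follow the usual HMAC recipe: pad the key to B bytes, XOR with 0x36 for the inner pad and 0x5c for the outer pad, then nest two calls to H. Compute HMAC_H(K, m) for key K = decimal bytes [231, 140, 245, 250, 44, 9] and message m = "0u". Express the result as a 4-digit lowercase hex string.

Key decimal bytes [231, 140, 245, 250, 44, 9] = e7 8c f5 fa 2c 09 is exactly B = 6 bytes: K' = e7 8c f5 fa 2c 09.
K' ⊕ ipad = d1 ba c3 cc 1a 3f.  K' ⊕ opad = bb d0 a9 a6 70 55.
Inner input = (K'⊕ipad) ∥ m = d1 ba c3 cc 1a 3f ∥ 30 75.
Inner hash: sum = 209+186+195+204+26+63+48+117 = 1048 → 04 18.
Outer input = (K'⊕opad) ∥ inner = bb d0 a9 a6 70 55 ∥ 04 18.
Outer hash (tag): sum = 187+208+169+166+112+85+4+24 = 955 → 03 bb.

03bb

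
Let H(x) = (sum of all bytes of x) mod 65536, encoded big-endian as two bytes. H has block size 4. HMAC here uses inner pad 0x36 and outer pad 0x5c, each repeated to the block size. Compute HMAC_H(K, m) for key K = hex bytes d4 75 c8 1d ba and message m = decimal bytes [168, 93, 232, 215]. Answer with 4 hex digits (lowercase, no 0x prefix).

Key hex bytes d4 75 c8 1d ba is 5 bytes > B = 4, so hash it first: H(key) = 02 e8, then zero-pad to 4 bytes: K' = 02 e8 00 00.
K' ⊕ ipad = 34 de 36 36.  K' ⊕ opad = 5e b4 5c 5c.
Inner input = (K'⊕ipad) ∥ m = 34 de 36 36 ∥ a8 5d e8 d7.
Inner hash: sum = 52+222+54+54+168+93+232+215 = 1090 → 04 42.
Outer input = (K'⊕opad) ∥ inner = 5e b4 5c 5c ∥ 04 42.
Outer hash (tag): sum = 94+180+92+92+4+66 = 528 → 02 10.

0210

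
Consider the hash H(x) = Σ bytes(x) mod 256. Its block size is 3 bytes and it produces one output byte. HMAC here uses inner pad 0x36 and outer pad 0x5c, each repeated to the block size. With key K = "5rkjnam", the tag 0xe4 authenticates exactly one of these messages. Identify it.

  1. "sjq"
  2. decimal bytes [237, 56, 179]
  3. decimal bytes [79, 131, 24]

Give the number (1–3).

Key "5rkjnam" = 35 72 6b 6a 6e 61 6d is 7 bytes > B = 3, so hash it first: H(key) = b8, then zero-pad to 3 bytes: K' = b8 00 00.
K' ⊕ ipad = 8e 36 36; K' ⊕ opad = e4 5c 5c.
m1: inner = H(8e 36 36 73 6a 71) = 48; tag = H(e4 5c 5c 48) = e4 ← matches
m2: inner = H(8e 36 36 ed 38 b3) = d2; tag = H(e4 5c 5c d2) = 6e
m3: inner = H(8e 36 36 4f 83 18) = e4; tag = H(e4 5c 5c e4) = 80

1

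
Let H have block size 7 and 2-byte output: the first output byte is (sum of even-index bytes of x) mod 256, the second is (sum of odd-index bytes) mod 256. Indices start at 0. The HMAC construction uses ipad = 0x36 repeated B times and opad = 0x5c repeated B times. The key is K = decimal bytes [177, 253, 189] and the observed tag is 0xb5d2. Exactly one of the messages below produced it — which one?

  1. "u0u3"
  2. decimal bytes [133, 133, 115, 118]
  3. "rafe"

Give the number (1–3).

Key decimal bytes [177, 253, 189] = b1 fd bd is 3 bytes ≤ B = 7; zero-pad to 7 bytes: K' = b1 fd bd 00 00 00 00.
K' ⊕ ipad = 87 cb 8b 36 36 36 36; K' ⊕ opad = ed a1 e1 5c 5c 5c 5c.
m1: inner = H(87 cb 8b 36 36 36 36 75 30 75 33) = e1 21; tag = H(ed a1 e1 5c 5c 5c 5c e1 21) = a73a
m2: inner = H(87 cb 8b 36 36 36 36 85 85 73 76) = 79 2f; tag = H(ed a1 e1 5c 5c 5c 5c 79 2f) = b5d2 ← matches
m3: inner = H(87 cb 8b 36 36 36 36 72 61 66 65) = 44 0f; tag = H(ed a1 e1 5c 5c 5c 5c 44 0f) = 959d

2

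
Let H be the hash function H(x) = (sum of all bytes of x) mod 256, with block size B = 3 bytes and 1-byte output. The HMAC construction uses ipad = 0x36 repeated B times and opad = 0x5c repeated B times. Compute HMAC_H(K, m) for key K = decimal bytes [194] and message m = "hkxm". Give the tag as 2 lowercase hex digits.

6e

Key decimal bytes [194] = c2 is 1 byte ≤ B = 3; zero-pad to 3 bytes: K' = c2 00 00.
K' ⊕ ipad = f4 36 36.  K' ⊕ opad = 9e 5c 5c.
Inner input = (K'⊕ipad) ∥ m = f4 36 36 ∥ 68 6b 78 6d.
Inner hash: sum = 244+54+54+104+107+120+109 = 792; mod 256 = 24 → 18.
Outer input = (K'⊕opad) ∥ inner = 9e 5c 5c ∥ 18.
Outer hash (tag): sum = 158+92+92+24 = 366; mod 256 = 110 → 6e.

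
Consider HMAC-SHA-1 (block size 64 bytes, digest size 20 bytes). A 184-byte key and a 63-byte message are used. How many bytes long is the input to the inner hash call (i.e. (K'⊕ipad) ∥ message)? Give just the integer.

127

Key is 184 > 64 bytes, so it is hashed to 20 bytes then zero-padded to 64: |K'| = 64.
Inner input = (K'⊕ipad) ∥ m → 64 + 63 = 127 bytes.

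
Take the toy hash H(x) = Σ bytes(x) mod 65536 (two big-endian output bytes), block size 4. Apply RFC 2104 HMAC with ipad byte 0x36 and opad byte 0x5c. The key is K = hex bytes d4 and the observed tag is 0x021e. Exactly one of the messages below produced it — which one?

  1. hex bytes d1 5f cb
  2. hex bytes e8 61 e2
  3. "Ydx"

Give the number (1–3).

Key hex bytes d4 is 1 byte ≤ B = 4; zero-pad to 4 bytes: K' = d4 00 00 00.
K' ⊕ ipad = e2 36 36 36; K' ⊕ opad = 88 5c 5c 5c.
m1: inner = H(e2 36 36 36 d1 5f cb) = 03 7f; tag = H(88 5c 5c 5c 03 7f) = 021e ← matches
m2: inner = H(e2 36 36 36 e8 61 e2) = 03 af; tag = H(88 5c 5c 5c 03 af) = 024e
m3: inner = H(e2 36 36 36 59 64 78) = 02 b9; tag = H(88 5c 5c 5c 02 b9) = 0257

1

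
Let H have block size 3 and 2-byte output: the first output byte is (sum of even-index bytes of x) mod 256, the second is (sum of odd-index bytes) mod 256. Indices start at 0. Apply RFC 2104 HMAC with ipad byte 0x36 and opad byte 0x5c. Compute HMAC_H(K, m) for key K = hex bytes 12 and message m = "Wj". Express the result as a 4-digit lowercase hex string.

Key hex bytes 12 is 1 byte ≤ B = 3; zero-pad to 3 bytes: K' = 12 00 00.
K' ⊕ ipad = 24 36 36.  K' ⊕ opad = 4e 5c 5c.
Inner input = (K'⊕ipad) ∥ m = 24 36 36 ∥ 57 6a.
Inner hash: even-index sum = 196 mod 256 = 196; odd-index sum = 141 mod 256 = 141 → c4 8d.
Outer input = (K'⊕opad) ∥ inner = 4e 5c 5c ∥ c4 8d.
Outer hash (tag): even-index sum = 311 mod 256 = 55; odd-index sum = 288 mod 256 = 32 → 37 20.

3720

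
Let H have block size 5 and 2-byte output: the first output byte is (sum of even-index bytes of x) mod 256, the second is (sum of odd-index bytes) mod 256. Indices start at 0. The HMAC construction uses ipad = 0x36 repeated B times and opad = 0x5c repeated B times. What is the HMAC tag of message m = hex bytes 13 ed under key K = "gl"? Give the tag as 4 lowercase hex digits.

9636

Key "gl" = 67 6c is 2 bytes ≤ B = 5; zero-pad to 5 bytes: K' = 67 6c 00 00 00.
K' ⊕ ipad = 51 5a 36 36 36.  K' ⊕ opad = 3b 30 5c 5c 5c.
Inner input = (K'⊕ipad) ∥ m = 51 5a 36 36 36 ∥ 13 ed.
Inner hash: even-index sum = 426 mod 256 = 170; odd-index sum = 163 mod 256 = 163 → aa a3.
Outer input = (K'⊕opad) ∥ inner = 3b 30 5c 5c 5c ∥ aa a3.
Outer hash (tag): even-index sum = 406 mod 256 = 150; odd-index sum = 310 mod 256 = 54 → 96 36.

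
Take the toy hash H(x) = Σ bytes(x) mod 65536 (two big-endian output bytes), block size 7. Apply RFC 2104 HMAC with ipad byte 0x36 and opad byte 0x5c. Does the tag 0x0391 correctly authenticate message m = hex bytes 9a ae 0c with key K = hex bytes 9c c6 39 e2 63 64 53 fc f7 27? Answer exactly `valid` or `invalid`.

Key hex bytes 9c c6 39 e2 63 64 53 fc f7 27 is 10 bytes > B = 7, so hash it first: H(key) = 05 b1, then zero-pad to 7 bytes: K' = 05 b1 00 00 00 00 00.
K' ⊕ ipad = 33 87 36 36 36 36 36; K' ⊕ opad = 59 ed 5c 5c 5c 5c 5c.
Inner hash: sum = 51+135+54+54+54+54+54+154+174+12 = 796 → 03 1c.
Outer hash (recomputed tag): sum = 89+237+92+92+92+92+92+3+28 = 817 → 03 31.
Recomputed tag = 0331; claimed = 0391 → mismatch.

invalid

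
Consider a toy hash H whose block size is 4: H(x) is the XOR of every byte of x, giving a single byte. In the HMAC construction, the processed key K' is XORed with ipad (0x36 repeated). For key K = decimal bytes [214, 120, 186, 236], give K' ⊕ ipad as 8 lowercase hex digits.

Key decimal bytes [214, 120, 186, 236] = d6 78 ba ec is exactly B = 4 bytes: K' = d6 78 ba ec.
XOR each byte with 0x36: d6⊕36=e0, 78⊕36=4e, ba⊕36=8c, ec⊕36=da.

e04e8cda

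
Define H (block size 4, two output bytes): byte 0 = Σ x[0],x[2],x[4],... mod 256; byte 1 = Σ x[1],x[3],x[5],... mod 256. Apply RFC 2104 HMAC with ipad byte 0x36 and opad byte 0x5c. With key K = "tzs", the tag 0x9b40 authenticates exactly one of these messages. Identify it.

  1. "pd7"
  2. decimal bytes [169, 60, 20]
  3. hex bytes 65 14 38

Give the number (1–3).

2

Key "tzs" = 74 7a 73 is 3 bytes ≤ B = 4; zero-pad to 4 bytes: K' = 74 7a 73 00.
K' ⊕ ipad = 42 4c 45 36; K' ⊕ opad = 28 26 2f 5c.
m1: inner = H(42 4c 45 36 70 64 37) = 2e e6; tag = H(28 26 2f 5c 2e e6) = 8568
m2: inner = H(42 4c 45 36 a9 3c 14) = 44 be; tag = H(28 26 2f 5c 44 be) = 9b40 ← matches
m3: inner = H(42 4c 45 36 65 14 38) = 24 96; tag = H(28 26 2f 5c 24 96) = 7b18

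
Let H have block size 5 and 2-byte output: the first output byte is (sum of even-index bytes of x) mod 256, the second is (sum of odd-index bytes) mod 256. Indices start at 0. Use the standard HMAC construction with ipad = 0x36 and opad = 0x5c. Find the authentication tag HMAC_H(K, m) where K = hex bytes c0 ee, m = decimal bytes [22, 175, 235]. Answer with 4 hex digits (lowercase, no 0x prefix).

631f

Key hex bytes c0 ee is 2 bytes ≤ B = 5; zero-pad to 5 bytes: K' = c0 ee 00 00 00.
K' ⊕ ipad = f6 d8 36 36 36.  K' ⊕ opad = 9c b2 5c 5c 5c.
Inner input = (K'⊕ipad) ∥ m = f6 d8 36 36 36 ∥ 16 af eb.
Inner hash: even-index sum = 529 mod 256 = 17; odd-index sum = 527 mod 256 = 15 → 11 0f.
Outer input = (K'⊕opad) ∥ inner = 9c b2 5c 5c 5c ∥ 11 0f.
Outer hash (tag): even-index sum = 355 mod 256 = 99; odd-index sum = 287 mod 256 = 31 → 63 1f.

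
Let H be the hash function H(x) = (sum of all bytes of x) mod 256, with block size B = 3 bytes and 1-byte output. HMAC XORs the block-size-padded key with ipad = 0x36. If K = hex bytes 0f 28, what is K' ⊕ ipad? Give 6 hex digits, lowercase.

391e36

Key hex bytes 0f 28 is 2 bytes ≤ B = 3; zero-pad to 3 bytes: K' = 0f 28 00.
XOR each byte with 0x36: 0f⊕36=39, 28⊕36=1e, 00⊕36=36.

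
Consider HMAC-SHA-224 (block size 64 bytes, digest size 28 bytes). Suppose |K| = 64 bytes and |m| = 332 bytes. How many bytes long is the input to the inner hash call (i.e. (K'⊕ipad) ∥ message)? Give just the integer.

Key is 64 ≤ 64 bytes, zero-padded: |K'| = 64.
Inner input = (K'⊕ipad) ∥ m → 64 + 332 = 396 bytes.

396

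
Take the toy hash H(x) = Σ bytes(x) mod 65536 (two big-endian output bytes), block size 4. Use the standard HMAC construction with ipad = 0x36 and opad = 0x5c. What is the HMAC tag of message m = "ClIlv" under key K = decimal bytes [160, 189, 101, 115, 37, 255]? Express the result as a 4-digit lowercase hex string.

Key decimal bytes [160, 189, 101, 115, 37, 255] = a0 bd 65 73 25 ff is 6 bytes > B = 4, so hash it first: H(key) = 03 59, then zero-pad to 4 bytes: K' = 03 59 00 00.
K' ⊕ ipad = 35 6f 36 36.  K' ⊕ opad = 5f 05 5c 5c.
Inner input = (K'⊕ipad) ∥ m = 35 6f 36 36 ∥ 43 6c 49 6c 76.
Inner hash: sum = 53+111+54+54+67+108+73+108+118 = 746 → 02 ea.
Outer input = (K'⊕opad) ∥ inner = 5f 05 5c 5c ∥ 02 ea.
Outer hash (tag): sum = 95+5+92+92+2+234 = 520 → 02 08.

0208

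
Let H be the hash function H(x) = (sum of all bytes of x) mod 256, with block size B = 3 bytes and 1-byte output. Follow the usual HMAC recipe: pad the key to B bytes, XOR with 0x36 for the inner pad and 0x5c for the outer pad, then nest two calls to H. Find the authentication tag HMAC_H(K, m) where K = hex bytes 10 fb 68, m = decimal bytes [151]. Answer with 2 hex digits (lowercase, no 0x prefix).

0f

Key hex bytes 10 fb 68 is exactly B = 3 bytes: K' = 10 fb 68.
K' ⊕ ipad = 26 cd 5e.  K' ⊕ opad = 4c a7 34.
Inner input = (K'⊕ipad) ∥ m = 26 cd 5e ∥ 97.
Inner hash: sum = 38+205+94+151 = 488; mod 256 = 232 → e8.
Outer input = (K'⊕opad) ∥ inner = 4c a7 34 ∥ e8.
Outer hash (tag): sum = 76+167+52+232 = 527; mod 256 = 15 → 0f.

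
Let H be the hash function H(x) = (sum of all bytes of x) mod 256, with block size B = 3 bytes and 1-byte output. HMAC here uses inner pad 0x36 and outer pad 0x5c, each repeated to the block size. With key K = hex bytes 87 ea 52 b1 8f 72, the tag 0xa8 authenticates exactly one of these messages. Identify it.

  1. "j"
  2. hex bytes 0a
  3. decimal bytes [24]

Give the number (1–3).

3

Key hex bytes 87 ea 52 b1 8f 72 is 6 bytes > B = 3, so hash it first: H(key) = 75, then zero-pad to 3 bytes: K' = 75 00 00.
K' ⊕ ipad = 43 36 36; K' ⊕ opad = 29 5c 5c.
m1: inner = H(43 36 36 6a) = 19; tag = H(29 5c 5c 19) = fa
m2: inner = H(43 36 36 0a) = b9; tag = H(29 5c 5c b9) = 9a
m3: inner = H(43 36 36 18) = c7; tag = H(29 5c 5c c7) = a8 ← matches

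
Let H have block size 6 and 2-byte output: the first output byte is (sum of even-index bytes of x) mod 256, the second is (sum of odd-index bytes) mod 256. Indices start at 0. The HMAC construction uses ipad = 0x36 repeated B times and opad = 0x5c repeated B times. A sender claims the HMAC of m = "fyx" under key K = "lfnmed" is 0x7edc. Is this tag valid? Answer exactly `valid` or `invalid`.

invalid

Key "lfnmed" = 6c 66 6e 6d 65 64 is exactly B = 6 bytes: K' = 6c 66 6e 6d 65 64.
K' ⊕ ipad = 5a 50 58 5b 53 52; K' ⊕ opad = 30 3a 32 31 39 38.
Inner hash: even-index sum = 483 mod 256 = 227; odd-index sum = 374 mod 256 = 118 → e3 76.
Outer hash (recomputed tag): even-index sum = 382 mod 256 = 126; odd-index sum = 281 mod 256 = 25 → 7e 19.
Recomputed tag = 7e19; claimed = 7edc → mismatch.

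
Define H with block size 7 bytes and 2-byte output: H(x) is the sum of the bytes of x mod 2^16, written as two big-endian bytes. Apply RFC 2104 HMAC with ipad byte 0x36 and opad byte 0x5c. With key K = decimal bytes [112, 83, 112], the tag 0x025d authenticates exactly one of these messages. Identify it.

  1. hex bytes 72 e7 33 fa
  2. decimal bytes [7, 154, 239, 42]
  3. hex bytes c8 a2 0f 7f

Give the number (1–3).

Key decimal bytes [112, 83, 112] = 70 53 70 is 3 bytes ≤ B = 7; zero-pad to 7 bytes: K' = 70 53 70 00 00 00 00.
K' ⊕ ipad = 46 65 46 36 36 36 36; K' ⊕ opad = 2c 0f 2c 5c 5c 5c 5c.
m1: inner = H(46 65 46 36 36 36 36 72 e7 33 fa) = 04 4f; tag = H(2c 0f 2c 5c 5c 5c 5c 04 4f) = 022a
m2: inner = H(46 65 46 36 36 36 36 07 9a ef 2a) = 03 83; tag = H(2c 0f 2c 5c 5c 5c 5c 03 83) = 025d ← matches
m3: inner = H(46 65 46 36 36 36 36 c8 a2 0f 7f) = 03 c1; tag = H(2c 0f 2c 5c 5c 5c 5c 03 c1) = 029b

2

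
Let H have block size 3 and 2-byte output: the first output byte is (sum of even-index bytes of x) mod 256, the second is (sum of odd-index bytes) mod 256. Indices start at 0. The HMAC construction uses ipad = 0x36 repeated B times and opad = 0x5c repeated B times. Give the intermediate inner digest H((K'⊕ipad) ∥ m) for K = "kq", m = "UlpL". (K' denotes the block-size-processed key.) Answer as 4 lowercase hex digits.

4b0c

Key "kq" = 6b 71 is 2 bytes ≤ B = 3; zero-pad to 3 bytes: K' = 6b 71 00.
K' ⊕ ipad = 5d 47 36.
Inner input = 5d 47 36 ∥ 55 6c 70 4c.
Inner hash: even-index sum = 331 mod 256 = 75; odd-index sum = 268 mod 256 = 12 → 4b 0c.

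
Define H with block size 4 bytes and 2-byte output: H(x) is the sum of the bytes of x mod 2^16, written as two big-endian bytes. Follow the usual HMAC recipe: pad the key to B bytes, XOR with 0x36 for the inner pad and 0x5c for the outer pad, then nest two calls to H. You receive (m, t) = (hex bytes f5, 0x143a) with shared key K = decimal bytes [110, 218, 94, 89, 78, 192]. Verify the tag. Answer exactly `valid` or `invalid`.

Key decimal bytes [110, 218, 94, 89, 78, 192] = 6e da 5e 59 4e c0 is 6 bytes > B = 4, so hash it first: H(key) = 03 0d, then zero-pad to 4 bytes: K' = 03 0d 00 00.
K' ⊕ ipad = 35 3b 36 36; K' ⊕ opad = 5f 51 5c 5c.
Inner hash: sum = 53+59+54+54+245 = 465 → 01 d1.
Outer hash (recomputed tag): sum = 95+81+92+92+1+209 = 570 → 02 3a.
Recomputed tag = 023a; claimed = 143a → mismatch.

invalid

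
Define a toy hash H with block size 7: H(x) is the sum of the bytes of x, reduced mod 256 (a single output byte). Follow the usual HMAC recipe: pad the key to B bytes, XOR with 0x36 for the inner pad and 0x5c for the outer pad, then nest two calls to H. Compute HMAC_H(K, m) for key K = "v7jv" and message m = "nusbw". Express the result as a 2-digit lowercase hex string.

Key "v7jv" = 76 37 6a 76 is 4 bytes ≤ B = 7; zero-pad to 7 bytes: K' = 76 37 6a 76 00 00 00.
K' ⊕ ipad = 40 01 5c 40 36 36 36.  K' ⊕ opad = 2a 6b 36 2a 5c 5c 5c.
Inner input = (K'⊕ipad) ∥ m = 40 01 5c 40 36 36 36 ∥ 6e 75 73 62 77.
Inner hash: sum = 64+1+92+64+54+54+54+110+117+115+98+119 = 942; mod 256 = 174 → ae.
Outer input = (K'⊕opad) ∥ inner = 2a 6b 36 2a 5c 5c 5c ∥ ae.
Outer hash (tag): sum = 42+107+54+42+92+92+92+174 = 695; mod 256 = 183 → b7.

b7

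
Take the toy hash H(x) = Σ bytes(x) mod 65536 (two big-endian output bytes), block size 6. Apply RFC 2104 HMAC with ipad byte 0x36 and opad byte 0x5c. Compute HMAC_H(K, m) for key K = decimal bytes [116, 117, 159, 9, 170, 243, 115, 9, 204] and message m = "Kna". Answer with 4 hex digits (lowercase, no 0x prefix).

0258

Key decimal bytes [116, 117, 159, 9, 170, 243, 115, 9, 204] = 74 75 9f 09 aa f3 73 09 cc is 9 bytes > B = 6, so hash it first: H(key) = 04 76, then zero-pad to 6 bytes: K' = 04 76 00 00 00 00.
K' ⊕ ipad = 32 40 36 36 36 36.  K' ⊕ opad = 58 2a 5c 5c 5c 5c.
Inner input = (K'⊕ipad) ∥ m = 32 40 36 36 36 36 ∥ 4b 6e 61.
Inner hash: sum = 50+64+54+54+54+54+75+110+97 = 612 → 02 64.
Outer input = (K'⊕opad) ∥ inner = 58 2a 5c 5c 5c 5c ∥ 02 64.
Outer hash (tag): sum = 88+42+92+92+92+92+2+100 = 600 → 02 58.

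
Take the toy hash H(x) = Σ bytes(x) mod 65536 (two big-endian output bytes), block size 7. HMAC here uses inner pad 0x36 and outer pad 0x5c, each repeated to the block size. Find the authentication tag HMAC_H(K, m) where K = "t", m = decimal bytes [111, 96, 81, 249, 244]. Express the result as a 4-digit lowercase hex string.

Key "t" = 74 is 1 byte ≤ B = 7; zero-pad to 7 bytes: K' = 74 00 00 00 00 00 00.
K' ⊕ ipad = 42 36 36 36 36 36 36.  K' ⊕ opad = 28 5c 5c 5c 5c 5c 5c.
Inner input = (K'⊕ipad) ∥ m = 42 36 36 36 36 36 36 ∥ 6f 60 51 f9 f4.
Inner hash: sum = 66+54+54+54+54+54+54+111+96+81+249+244 = 1171 → 04 93.
Outer input = (K'⊕opad) ∥ inner = 28 5c 5c 5c 5c 5c 5c ∥ 04 93.
Outer hash (tag): sum = 40+92+92+92+92+92+92+4+147 = 743 → 02 e7.

02e7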